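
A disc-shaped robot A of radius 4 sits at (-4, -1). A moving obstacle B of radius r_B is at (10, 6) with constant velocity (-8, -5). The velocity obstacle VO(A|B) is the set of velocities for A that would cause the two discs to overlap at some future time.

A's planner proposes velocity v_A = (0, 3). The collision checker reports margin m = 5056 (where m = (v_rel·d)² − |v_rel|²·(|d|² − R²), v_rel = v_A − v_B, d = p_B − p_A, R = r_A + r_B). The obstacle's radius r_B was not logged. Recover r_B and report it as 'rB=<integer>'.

m = 5056
d = (14, 7);  v_rel = (8, 8),  |v_rel|² = 128
v_rel×d = (8)·(7) − (8)·(14) = -56
since m = R²·128 − (-56)²:  R² = (3136 + 5056) / 128 = 64
R = √64 = 8  ⇒  r_B = 8 − 4 = 4

rB=4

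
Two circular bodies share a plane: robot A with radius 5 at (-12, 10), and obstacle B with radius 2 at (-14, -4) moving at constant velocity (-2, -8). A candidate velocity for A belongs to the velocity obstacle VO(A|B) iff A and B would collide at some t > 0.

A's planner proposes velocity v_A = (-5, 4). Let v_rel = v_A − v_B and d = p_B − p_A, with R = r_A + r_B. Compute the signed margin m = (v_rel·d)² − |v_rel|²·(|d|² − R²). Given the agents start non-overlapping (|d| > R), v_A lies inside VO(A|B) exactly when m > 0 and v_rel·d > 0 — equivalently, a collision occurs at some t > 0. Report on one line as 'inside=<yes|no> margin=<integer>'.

d = (-2, -14),  |d|² = 200;  R = 5+2 = 7,  c = 200−7² = 151
v_rel = (-3, 12),  |v_rel|² = 153;  v_rel·d = (-3)·(-2) + (12)·(-14) = -162
153·t² + 324·t + 151 = 0  ⇒  m = (-162)² − 153·151 = 3141
m = 3141 > 0,  v_rel·d = -162 < 0  ⇒  outside

inside=no margin=3141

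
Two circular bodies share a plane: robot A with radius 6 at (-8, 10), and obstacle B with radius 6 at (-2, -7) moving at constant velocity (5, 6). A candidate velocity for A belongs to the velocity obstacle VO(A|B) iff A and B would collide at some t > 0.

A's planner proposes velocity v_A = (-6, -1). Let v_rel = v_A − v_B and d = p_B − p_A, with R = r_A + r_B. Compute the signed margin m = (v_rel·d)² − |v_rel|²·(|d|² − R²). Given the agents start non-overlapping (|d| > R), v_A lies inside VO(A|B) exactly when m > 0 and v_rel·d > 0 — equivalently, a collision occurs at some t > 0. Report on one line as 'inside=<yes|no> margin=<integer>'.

d = (6, -17),  |d|² = 325;  R = 6+6 = 12,  c = 325−12² = 181
v_rel = (-11, -7),  |v_rel|² = 170;  v_rel·d = (-11)·(6) + (-7)·(-17) = 53
170·t² − 106·t + 181 = 0  ⇒  m = 53² − 170·181 = -27961
m = -27961 < 0,  v_rel·d = 53 > 0  ⇒  outside

inside=no margin=-27961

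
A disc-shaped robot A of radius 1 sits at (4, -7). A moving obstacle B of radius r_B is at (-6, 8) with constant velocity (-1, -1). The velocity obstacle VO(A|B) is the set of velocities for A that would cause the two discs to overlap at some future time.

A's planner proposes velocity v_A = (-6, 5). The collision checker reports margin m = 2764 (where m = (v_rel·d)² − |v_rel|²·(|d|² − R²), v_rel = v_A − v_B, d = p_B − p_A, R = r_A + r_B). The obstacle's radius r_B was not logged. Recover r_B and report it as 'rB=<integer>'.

m = 2764
d = (-10, 15);  v_rel = (-5, 6),  |v_rel|² = 61
v_rel×d = (-5)·(15) − (6)·(-10) = -15
since m = R²·61 − (-15)²:  R² = (225 + 2764) / 61 = 49
R = √49 = 7  ⇒  r_B = 7 − 1 = 6

rB=6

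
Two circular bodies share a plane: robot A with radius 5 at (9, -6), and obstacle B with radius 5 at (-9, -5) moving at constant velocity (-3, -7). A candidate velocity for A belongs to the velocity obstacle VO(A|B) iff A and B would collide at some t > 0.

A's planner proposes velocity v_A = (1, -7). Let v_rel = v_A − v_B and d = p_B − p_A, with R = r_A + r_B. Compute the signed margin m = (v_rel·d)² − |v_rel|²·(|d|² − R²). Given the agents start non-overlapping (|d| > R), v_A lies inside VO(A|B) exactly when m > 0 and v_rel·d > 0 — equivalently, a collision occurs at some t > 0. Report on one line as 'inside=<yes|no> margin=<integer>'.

d = (-18, 1),  |d|² = 325;  R = 5+5 = 10,  c = 325−10² = 225
v_rel = (4, 0),  |v_rel|² = 16;  v_rel·d = (4)·(-18) + (0)·(1) = -72
16·t² + 144·t + 225 = 0  ⇒  m = (-72)² − 16·225 = 1584
m = 1584 > 0,  v_rel·d = -72 < 0  ⇒  outside

inside=no margin=1584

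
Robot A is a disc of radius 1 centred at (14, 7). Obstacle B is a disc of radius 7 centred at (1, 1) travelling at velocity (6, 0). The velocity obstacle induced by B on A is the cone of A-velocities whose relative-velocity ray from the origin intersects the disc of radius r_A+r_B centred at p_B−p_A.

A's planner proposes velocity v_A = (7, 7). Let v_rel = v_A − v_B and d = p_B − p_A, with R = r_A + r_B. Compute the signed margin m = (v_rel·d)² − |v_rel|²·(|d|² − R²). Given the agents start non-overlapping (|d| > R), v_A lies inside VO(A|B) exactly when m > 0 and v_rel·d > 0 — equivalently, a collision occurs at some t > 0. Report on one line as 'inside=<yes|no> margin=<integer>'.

d = (-13, -6),  |d|² = 205;  R = 1+7 = 8,  c = 205−8² = 141
v_rel = (1, 7),  |v_rel|² = 50;  v_rel·d = (1)·(-13) + (7)·(-6) = -55
50·t² + 110·t + 141 = 0  ⇒  m = (-55)² − 50·141 = -4025
m = -4025 < 0,  v_rel·d = -55 < 0  ⇒  outside

inside=no margin=-4025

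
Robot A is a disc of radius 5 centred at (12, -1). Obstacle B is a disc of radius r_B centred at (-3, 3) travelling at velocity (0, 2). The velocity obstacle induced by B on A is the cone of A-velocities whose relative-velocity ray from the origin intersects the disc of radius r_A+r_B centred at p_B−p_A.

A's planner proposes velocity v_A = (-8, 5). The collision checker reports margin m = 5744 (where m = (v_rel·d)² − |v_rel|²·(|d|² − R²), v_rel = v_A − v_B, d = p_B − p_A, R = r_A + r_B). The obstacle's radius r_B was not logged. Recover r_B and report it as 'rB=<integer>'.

m = 5744
d = (-15, 4);  v_rel = (-8, 3),  |v_rel|² = 73
v_rel×d = (-8)·(4) − (3)·(-15) = 13
since m = R²·73 − 13²:  R² = (169 + 5744) / 73 = 81
R = √81 = 9  ⇒  r_B = 9 − 5 = 4

rB=4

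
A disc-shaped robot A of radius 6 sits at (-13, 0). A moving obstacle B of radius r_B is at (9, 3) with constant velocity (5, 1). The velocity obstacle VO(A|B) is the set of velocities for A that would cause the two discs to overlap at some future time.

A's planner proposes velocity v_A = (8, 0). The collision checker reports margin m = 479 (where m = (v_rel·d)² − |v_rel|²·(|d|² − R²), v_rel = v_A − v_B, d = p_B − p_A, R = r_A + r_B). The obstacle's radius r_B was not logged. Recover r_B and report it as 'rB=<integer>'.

m = 479
d = (22, 3);  v_rel = (3, -1),  |v_rel|² = 10
v_rel×d = (3)·(3) − (-1)·(22) = 31
since m = R²·10 − 31²:  R² = (961 + 479) / 10 = 144
R = √144 = 12  ⇒  r_B = 12 − 6 = 6

rB=6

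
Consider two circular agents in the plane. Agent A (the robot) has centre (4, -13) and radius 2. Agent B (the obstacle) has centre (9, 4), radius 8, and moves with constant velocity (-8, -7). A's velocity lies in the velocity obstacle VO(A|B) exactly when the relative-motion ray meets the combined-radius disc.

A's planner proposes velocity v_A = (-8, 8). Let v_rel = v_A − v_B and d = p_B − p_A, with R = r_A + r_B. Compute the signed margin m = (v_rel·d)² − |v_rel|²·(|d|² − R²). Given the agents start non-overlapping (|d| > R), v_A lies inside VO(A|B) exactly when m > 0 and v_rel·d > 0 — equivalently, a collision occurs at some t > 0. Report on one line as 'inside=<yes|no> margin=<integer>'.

d = (5, 17),  |d|² = 314;  R = 2+8 = 10,  c = 314−10² = 214
v_rel = (0, 15),  |v_rel|² = 225;  v_rel·d = (0)·(5) + (15)·(17) = 255
225·t² − 510·t + 214 = 0  ⇒  m = 255² − 225·214 = 16875
m = 16875 > 0,  v_rel·d = 255 > 0  ⇒  inside

inside=yes margin=16875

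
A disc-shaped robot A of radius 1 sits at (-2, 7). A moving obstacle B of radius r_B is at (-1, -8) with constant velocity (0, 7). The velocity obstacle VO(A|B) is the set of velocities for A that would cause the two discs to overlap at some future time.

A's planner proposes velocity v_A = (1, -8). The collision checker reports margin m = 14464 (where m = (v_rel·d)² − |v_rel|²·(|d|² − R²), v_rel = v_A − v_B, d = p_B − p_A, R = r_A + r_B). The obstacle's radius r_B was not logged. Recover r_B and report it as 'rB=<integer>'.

m = 14464
d = (1, -15);  v_rel = (1, -15),  |v_rel|² = 226
v_rel×d = (1)·(-15) − (-15)·(1) = 0
since m = R²·226 − 0²:  R² = (0 + 14464) / 226 = 64
R = √64 = 8  ⇒  r_B = 8 − 1 = 7

rB=7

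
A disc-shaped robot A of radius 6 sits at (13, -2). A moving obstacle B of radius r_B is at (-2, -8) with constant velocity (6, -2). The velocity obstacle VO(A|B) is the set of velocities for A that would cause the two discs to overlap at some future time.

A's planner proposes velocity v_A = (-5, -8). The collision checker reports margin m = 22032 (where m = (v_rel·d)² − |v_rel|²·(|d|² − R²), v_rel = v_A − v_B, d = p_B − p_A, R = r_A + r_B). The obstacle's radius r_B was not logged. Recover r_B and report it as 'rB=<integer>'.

m = 22032
d = (-15, -6);  v_rel = (-11, -6),  |v_rel|² = 157
v_rel×d = (-11)·(-6) − (-6)·(-15) = -24
since m = R²·157 − (-24)²:  R² = (576 + 22032) / 157 = 144
R = √144 = 12  ⇒  r_B = 12 − 6 = 6

rB=6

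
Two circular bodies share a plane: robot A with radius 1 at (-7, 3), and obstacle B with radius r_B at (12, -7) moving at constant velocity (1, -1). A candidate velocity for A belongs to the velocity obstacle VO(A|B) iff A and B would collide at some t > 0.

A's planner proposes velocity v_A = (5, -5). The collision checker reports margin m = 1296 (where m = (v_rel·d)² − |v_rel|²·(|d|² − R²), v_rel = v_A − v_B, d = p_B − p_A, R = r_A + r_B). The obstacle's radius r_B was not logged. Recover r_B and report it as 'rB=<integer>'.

m = 1296
d = (19, -10);  v_rel = (4, -4),  |v_rel|² = 32
v_rel×d = (4)·(-10) − (-4)·(19) = 36
since m = R²·32 − 36²:  R² = (1296 + 1296) / 32 = 81
R = √81 = 9  ⇒  r_B = 9 − 1 = 8

rB=8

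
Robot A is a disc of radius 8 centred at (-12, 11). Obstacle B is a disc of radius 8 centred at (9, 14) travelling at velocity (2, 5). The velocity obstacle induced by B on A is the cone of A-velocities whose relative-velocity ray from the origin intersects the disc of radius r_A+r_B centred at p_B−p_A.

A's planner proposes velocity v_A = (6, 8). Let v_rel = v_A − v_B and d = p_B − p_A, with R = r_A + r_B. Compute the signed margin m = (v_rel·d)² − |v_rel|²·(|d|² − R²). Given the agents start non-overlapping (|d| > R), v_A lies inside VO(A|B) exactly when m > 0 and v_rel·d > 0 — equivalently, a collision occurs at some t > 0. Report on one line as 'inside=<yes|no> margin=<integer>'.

d = (21, 3),  |d|² = 450;  R = 8+8 = 16,  c = 450−16² = 194
v_rel = (4, 3),  |v_rel|² = 25;  v_rel·d = (4)·(21) + (3)·(3) = 93
25·t² − 186·t + 194 = 0  ⇒  m = 93² − 25·194 = 3799
m = 3799 > 0,  v_rel·d = 93 > 0  ⇒  inside

inside=yes margin=3799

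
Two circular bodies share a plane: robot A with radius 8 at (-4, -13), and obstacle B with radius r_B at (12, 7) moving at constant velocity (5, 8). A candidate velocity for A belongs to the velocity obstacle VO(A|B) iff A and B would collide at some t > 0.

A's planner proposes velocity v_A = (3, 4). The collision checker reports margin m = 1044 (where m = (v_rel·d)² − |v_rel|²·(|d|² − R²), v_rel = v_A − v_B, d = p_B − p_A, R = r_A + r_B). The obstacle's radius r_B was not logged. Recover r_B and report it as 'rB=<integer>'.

m = 1044
d = (16, 20);  v_rel = (-2, -4),  |v_rel|² = 20
v_rel×d = (-2)·(20) − (-4)·(16) = 24
since m = R²·20 − 24²:  R² = (576 + 1044) / 20 = 81
R = √81 = 9  ⇒  r_B = 9 − 8 = 1

rB=1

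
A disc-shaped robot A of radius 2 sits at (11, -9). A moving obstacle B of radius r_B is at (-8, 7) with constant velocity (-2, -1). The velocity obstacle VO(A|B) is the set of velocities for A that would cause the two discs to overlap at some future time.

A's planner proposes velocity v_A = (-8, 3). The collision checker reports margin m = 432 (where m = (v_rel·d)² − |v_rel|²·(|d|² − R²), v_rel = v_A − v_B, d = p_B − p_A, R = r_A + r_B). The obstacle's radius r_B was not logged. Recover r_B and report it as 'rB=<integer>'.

m = 432
d = (-19, 16);  v_rel = (-6, 4),  |v_rel|² = 52
v_rel×d = (-6)·(16) − (4)·(-19) = -20
since m = R²·52 − (-20)²:  R² = (400 + 432) / 52 = 16
R = √16 = 4  ⇒  r_B = 4 − 2 = 2

rB=2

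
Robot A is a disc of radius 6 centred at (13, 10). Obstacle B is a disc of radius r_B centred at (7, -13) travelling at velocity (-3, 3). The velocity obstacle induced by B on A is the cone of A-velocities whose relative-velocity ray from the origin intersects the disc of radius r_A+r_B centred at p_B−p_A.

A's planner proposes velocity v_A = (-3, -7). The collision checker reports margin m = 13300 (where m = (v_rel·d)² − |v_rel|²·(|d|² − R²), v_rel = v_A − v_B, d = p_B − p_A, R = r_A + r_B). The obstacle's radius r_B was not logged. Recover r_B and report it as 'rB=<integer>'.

m = 13300
d = (-6, -23);  v_rel = (0, -10),  |v_rel|² = 100
v_rel×d = (0)·(-23) − (-10)·(-6) = -60
since m = R²·100 − (-60)²:  R² = (3600 + 13300) / 100 = 169
R = √169 = 13  ⇒  r_B = 13 − 6 = 7

rB=7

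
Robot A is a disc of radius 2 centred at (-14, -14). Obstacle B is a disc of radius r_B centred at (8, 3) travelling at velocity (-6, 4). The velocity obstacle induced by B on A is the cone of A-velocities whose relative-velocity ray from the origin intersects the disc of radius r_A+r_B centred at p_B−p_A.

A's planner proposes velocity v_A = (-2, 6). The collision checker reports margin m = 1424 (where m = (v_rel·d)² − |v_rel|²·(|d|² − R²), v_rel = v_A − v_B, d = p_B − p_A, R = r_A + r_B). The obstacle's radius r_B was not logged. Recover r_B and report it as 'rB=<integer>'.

m = 1424
d = (22, 17);  v_rel = (4, 2),  |v_rel|² = 20
v_rel×d = (4)·(17) − (2)·(22) = 24
since m = R²·20 − 24²:  R² = (576 + 1424) / 20 = 100
R = √100 = 10  ⇒  r_B = 10 − 2 = 8

rB=8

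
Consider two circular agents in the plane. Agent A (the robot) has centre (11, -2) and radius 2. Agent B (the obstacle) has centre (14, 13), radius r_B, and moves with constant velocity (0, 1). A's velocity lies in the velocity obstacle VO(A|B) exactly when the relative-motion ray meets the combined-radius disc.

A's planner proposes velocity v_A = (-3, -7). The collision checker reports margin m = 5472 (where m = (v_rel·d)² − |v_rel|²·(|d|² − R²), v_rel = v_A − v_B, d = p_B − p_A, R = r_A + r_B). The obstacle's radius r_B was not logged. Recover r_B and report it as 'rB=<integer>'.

m = 5472
d = (3, 15);  v_rel = (-3, -8),  |v_rel|² = 73
v_rel×d = (-3)·(15) − (-8)·(3) = -21
since m = R²·73 − (-21)²:  R² = (441 + 5472) / 73 = 81
R = √81 = 9  ⇒  r_B = 9 − 2 = 7

rB=7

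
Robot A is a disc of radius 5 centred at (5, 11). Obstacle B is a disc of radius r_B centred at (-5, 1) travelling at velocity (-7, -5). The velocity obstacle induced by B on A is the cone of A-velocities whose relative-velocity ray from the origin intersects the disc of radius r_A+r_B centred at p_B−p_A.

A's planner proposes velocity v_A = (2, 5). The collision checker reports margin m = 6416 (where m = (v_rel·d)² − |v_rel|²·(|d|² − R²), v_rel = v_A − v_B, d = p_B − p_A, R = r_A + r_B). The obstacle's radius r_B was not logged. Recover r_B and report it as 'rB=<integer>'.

m = 6416
d = (-10, -10);  v_rel = (9, 10),  |v_rel|² = 181
v_rel×d = (9)·(-10) − (10)·(-10) = 10
since m = R²·181 − 10²:  R² = (100 + 6416) / 181 = 36
R = √36 = 6  ⇒  r_B = 6 − 5 = 1

rB=1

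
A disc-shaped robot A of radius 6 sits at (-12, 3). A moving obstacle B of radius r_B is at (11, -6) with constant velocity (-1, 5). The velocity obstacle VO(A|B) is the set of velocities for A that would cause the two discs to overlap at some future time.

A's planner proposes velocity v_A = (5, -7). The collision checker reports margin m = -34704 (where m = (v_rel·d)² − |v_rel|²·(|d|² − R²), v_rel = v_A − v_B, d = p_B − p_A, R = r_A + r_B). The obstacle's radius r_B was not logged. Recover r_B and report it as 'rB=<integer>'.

m = -34704
d = (23, -9);  v_rel = (6, -12),  |v_rel|² = 180
v_rel×d = (6)·(-9) − (-12)·(23) = 222
since m = R²·180 − 222²:  R² = (49284 + -34704) / 180 = 81
R = √81 = 9  ⇒  r_B = 9 − 6 = 3

rB=3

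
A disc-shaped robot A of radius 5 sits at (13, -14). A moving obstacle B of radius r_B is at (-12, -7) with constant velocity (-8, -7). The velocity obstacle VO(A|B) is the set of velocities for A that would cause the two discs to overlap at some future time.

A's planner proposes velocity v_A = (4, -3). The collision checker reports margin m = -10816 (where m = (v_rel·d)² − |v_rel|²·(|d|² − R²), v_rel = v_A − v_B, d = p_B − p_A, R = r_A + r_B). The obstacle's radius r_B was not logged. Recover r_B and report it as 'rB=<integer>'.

m = -10816
d = (-25, 7);  v_rel = (12, 4),  |v_rel|² = 160
v_rel×d = (12)·(7) − (4)·(-25) = 184
since m = R²·160 − 184²:  R² = (33856 + -10816) / 160 = 144
R = √144 = 12  ⇒  r_B = 12 − 5 = 7

rB=7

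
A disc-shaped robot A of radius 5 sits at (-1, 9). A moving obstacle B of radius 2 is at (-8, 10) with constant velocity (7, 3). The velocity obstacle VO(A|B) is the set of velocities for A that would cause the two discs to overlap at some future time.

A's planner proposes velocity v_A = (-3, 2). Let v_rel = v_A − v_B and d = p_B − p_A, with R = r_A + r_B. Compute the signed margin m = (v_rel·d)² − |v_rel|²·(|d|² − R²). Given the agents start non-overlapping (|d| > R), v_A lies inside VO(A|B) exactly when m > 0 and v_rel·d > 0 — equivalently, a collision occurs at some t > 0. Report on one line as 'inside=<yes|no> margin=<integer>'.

d = (-7, 1),  |d|² = 50;  R = 5+2 = 7,  c = 50−7² = 1
v_rel = (-10, -1),  |v_rel|² = 101;  v_rel·d = (-10)·(-7) + (-1)·(1) = 69
101·t² − 138·t + 1 = 0  ⇒  m = 69² − 101·1 = 4660
m = 4660 > 0,  v_rel·d = 69 > 0  ⇒  inside

inside=yes margin=4660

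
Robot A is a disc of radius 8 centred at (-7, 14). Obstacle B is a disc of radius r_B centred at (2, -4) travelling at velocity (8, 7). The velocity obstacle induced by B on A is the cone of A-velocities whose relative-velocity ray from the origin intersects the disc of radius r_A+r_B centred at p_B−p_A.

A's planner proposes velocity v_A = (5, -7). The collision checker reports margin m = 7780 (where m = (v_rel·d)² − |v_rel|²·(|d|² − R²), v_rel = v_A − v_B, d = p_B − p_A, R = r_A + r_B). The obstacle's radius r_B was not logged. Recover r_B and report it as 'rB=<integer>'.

m = 7780
d = (9, -18);  v_rel = (-3, -14),  |v_rel|² = 205
v_rel×d = (-3)·(-18) − (-14)·(9) = 180
since m = R²·205 − 180²:  R² = (32400 + 7780) / 205 = 196
R = √196 = 14  ⇒  r_B = 14 − 8 = 6

rB=6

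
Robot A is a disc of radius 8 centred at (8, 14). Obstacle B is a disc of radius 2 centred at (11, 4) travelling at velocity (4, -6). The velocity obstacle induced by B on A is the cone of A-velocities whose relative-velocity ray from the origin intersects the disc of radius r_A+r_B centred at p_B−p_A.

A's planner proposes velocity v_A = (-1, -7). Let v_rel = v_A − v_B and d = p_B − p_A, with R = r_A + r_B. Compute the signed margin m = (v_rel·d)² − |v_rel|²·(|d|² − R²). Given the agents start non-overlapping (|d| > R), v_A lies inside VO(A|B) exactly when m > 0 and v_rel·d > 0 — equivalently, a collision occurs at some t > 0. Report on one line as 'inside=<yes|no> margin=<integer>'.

d = (3, -10),  |d|² = 109;  R = 8+2 = 10,  c = 109−10² = 9
v_rel = (-5, -1),  |v_rel|² = 26;  v_rel·d = (-5)·(3) + (-1)·(-10) = -5
26·t² + 10·t + 9 = 0  ⇒  m = (-5)² − 26·9 = -209
m = -209 < 0,  v_rel·d = -5 < 0  ⇒  outside

inside=no margin=-209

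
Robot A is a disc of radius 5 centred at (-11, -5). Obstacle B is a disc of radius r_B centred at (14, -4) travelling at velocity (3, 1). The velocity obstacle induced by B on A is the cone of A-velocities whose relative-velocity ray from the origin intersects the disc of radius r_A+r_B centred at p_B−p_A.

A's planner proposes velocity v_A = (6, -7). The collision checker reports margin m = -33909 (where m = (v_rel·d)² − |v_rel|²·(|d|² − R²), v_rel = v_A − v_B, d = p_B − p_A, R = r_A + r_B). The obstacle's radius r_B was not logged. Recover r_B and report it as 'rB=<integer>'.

m = -33909
d = (25, 1);  v_rel = (3, -8),  |v_rel|² = 73
v_rel×d = (3)·(1) − (-8)·(25) = 203
since m = R²·73 − 203²:  R² = (41209 + -33909) / 73 = 100
R = √100 = 10  ⇒  r_B = 10 − 5 = 5

rB=5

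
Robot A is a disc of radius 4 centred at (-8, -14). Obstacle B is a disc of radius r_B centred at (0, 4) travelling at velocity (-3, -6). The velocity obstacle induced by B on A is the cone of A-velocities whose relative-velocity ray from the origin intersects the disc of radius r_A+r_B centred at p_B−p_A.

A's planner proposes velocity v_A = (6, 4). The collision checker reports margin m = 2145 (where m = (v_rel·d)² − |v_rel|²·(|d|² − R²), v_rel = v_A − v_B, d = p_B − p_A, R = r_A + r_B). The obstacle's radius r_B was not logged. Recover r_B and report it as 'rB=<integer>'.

m = 2145
d = (8, 18);  v_rel = (9, 10),  |v_rel|² = 181
v_rel×d = (9)·(18) − (10)·(8) = 82
since m = R²·181 − 82²:  R² = (6724 + 2145) / 181 = 49
R = √49 = 7  ⇒  r_B = 7 − 4 = 3

rB=3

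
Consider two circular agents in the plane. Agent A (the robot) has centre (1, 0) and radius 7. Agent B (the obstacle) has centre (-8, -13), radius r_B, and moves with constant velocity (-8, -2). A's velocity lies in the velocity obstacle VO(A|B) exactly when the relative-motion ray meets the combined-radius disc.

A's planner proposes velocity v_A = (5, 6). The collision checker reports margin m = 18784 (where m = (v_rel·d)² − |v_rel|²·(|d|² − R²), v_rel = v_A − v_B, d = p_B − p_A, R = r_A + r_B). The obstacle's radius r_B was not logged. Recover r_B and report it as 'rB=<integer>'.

m = 18784
d = (-9, -13);  v_rel = (13, 8),  |v_rel|² = 233
v_rel×d = (13)·(-13) − (8)·(-9) = -97
since m = R²·233 − (-97)²:  R² = (9409 + 18784) / 233 = 121
R = √121 = 11  ⇒  r_B = 11 − 7 = 4

rB=4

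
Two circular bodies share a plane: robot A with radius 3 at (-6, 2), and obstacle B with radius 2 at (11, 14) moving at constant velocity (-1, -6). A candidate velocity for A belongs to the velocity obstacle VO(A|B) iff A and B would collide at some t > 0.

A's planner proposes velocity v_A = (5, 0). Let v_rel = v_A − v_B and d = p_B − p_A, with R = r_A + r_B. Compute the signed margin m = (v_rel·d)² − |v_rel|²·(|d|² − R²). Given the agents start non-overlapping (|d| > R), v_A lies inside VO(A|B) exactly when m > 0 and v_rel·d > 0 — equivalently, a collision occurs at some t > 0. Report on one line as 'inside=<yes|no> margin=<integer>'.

d = (17, 12),  |d|² = 433;  R = 3+2 = 5,  c = 433−5² = 408
v_rel = (6, 6),  |v_rel|² = 72;  v_rel·d = (6)·(17) + (6)·(12) = 174
72·t² − 348·t + 408 = 0  ⇒  m = 174² − 72·408 = 900
m = 900 > 0,  v_rel·d = 174 > 0  ⇒  inside

inside=yes margin=900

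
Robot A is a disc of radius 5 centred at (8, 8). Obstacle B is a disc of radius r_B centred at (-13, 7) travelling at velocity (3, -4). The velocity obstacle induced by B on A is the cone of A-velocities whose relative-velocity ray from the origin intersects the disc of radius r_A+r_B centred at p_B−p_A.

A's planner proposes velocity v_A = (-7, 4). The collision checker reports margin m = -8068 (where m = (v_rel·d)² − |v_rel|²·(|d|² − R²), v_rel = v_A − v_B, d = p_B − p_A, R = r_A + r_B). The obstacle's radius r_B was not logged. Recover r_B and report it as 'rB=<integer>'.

m = -8068
d = (-21, -1);  v_rel = (-10, 8),  |v_rel|² = 164
v_rel×d = (-10)·(-1) − (8)·(-21) = 178
since m = R²·164 − 178²:  R² = (31684 + -8068) / 164 = 144
R = √144 = 12  ⇒  r_B = 12 − 5 = 7

rB=7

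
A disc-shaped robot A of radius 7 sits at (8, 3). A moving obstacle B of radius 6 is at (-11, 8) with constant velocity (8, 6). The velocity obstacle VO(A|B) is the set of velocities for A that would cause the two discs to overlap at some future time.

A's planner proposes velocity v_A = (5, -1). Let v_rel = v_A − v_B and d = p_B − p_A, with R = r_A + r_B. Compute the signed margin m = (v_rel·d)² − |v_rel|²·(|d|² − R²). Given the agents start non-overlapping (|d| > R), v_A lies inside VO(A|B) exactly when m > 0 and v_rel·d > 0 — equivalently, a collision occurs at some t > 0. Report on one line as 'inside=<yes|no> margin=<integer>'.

d = (-19, 5),  |d|² = 386;  R = 7+6 = 13,  c = 386−13² = 217
v_rel = (-3, -7),  |v_rel|² = 58;  v_rel·d = (-3)·(-19) + (-7)·(5) = 22
58·t² − 44·t + 217 = 0  ⇒  m = 22² − 58·217 = -12102
m = -12102 < 0,  v_rel·d = 22 > 0  ⇒  outside

inside=no margin=-12102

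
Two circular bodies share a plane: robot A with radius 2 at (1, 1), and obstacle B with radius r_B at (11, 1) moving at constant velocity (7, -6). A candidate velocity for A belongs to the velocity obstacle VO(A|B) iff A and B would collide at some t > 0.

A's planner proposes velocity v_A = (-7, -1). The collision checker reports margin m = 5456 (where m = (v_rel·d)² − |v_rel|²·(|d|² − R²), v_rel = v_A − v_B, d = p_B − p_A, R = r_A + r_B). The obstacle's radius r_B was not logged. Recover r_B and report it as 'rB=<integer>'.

m = 5456
d = (10, 0);  v_rel = (-14, 5),  |v_rel|² = 221
v_rel×d = (-14)·(0) − (5)·(10) = -50
since m = R²·221 − (-50)²:  R² = (2500 + 5456) / 221 = 36
R = √36 = 6  ⇒  r_B = 6 − 2 = 4

rB=4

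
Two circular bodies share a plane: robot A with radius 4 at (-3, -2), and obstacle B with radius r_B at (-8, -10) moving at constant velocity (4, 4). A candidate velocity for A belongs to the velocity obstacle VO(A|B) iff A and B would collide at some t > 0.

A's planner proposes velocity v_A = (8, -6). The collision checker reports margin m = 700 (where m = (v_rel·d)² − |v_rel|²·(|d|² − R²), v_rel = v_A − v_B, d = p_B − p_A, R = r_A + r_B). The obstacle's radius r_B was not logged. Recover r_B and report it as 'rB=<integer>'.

m = 700
d = (-5, -8);  v_rel = (4, -10),  |v_rel|² = 116
v_rel×d = (4)·(-8) − (-10)·(-5) = -82
since m = R²·116 − (-82)²:  R² = (6724 + 700) / 116 = 64
R = √64 = 8  ⇒  r_B = 8 − 4 = 4

rB=4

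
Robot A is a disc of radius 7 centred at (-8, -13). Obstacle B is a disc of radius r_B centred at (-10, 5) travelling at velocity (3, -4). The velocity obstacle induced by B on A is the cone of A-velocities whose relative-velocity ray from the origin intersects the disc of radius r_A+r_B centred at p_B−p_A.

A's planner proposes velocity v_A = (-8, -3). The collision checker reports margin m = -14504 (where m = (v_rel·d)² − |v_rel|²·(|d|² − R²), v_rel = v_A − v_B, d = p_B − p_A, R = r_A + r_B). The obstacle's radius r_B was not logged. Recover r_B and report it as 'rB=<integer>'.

m = -14504
d = (-2, 18);  v_rel = (-11, 1),  |v_rel|² = 122
v_rel×d = (-11)·(18) − (1)·(-2) = -196
since m = R²·122 − (-196)²:  R² = (38416 + -14504) / 122 = 196
R = √196 = 14  ⇒  r_B = 14 − 7 = 7

rB=7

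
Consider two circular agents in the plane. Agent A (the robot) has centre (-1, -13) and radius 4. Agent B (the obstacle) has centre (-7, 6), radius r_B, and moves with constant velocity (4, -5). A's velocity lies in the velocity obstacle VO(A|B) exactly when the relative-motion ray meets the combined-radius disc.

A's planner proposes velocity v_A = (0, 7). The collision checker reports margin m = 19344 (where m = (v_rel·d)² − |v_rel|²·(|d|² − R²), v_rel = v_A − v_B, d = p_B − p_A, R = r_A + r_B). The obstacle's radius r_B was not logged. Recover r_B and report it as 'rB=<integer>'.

m = 19344
d = (-6, 19);  v_rel = (-4, 12),  |v_rel|² = 160
v_rel×d = (-4)·(19) − (12)·(-6) = -4
since m = R²·160 − (-4)²:  R² = (16 + 19344) / 160 = 121
R = √121 = 11  ⇒  r_B = 11 − 4 = 7

rB=7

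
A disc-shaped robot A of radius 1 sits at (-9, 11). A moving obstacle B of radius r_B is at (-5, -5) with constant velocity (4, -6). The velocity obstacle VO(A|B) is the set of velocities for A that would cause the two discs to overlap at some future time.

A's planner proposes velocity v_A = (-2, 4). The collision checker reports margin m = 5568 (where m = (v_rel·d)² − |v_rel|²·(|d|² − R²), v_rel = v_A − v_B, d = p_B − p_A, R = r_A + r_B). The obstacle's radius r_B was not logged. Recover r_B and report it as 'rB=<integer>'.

m = 5568
d = (4, -16);  v_rel = (-6, 10),  |v_rel|² = 136
v_rel×d = (-6)·(-16) − (10)·(4) = 56
since m = R²·136 − 56²:  R² = (3136 + 5568) / 136 = 64
R = √64 = 8  ⇒  r_B = 8 − 1 = 7

rB=7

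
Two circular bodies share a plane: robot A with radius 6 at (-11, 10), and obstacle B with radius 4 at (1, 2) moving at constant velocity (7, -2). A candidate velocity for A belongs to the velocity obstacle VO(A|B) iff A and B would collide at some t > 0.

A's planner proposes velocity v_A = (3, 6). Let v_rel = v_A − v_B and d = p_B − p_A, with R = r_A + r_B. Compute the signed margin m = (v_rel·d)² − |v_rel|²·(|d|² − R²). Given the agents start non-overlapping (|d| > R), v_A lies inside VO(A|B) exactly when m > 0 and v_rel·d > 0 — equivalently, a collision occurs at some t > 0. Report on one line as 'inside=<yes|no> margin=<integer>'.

d = (12, -8),  |d|² = 208;  R = 6+4 = 10,  c = 208−10² = 108
v_rel = (-4, 8),  |v_rel|² = 80;  v_rel·d = (-4)·(12) + (8)·(-8) = -112
80·t² + 224·t + 108 = 0  ⇒  m = (-112)² − 80·108 = 3904
m = 3904 > 0,  v_rel·d = -112 < 0  ⇒  outside

inside=no margin=3904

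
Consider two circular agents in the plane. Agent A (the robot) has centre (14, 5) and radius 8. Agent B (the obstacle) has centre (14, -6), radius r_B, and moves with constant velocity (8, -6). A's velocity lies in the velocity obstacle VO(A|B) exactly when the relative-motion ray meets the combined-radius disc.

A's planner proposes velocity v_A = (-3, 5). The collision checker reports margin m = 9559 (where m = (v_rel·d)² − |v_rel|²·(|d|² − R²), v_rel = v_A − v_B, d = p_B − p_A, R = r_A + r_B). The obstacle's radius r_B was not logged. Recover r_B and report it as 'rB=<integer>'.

m = 9559
d = (0, -11);  v_rel = (-11, 11),  |v_rel|² = 242
v_rel×d = (-11)·(-11) − (11)·(0) = 121
since m = R²·242 − 121²:  R² = (14641 + 9559) / 242 = 100
R = √100 = 10  ⇒  r_B = 10 − 8 = 2

rB=2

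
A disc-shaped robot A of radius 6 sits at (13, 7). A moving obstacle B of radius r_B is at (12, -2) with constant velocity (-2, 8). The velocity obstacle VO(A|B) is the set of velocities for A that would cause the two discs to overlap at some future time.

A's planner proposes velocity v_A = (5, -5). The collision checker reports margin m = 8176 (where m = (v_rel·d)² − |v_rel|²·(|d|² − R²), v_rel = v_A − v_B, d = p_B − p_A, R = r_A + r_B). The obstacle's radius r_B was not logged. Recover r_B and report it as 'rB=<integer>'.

m = 8176
d = (-1, -9);  v_rel = (7, -13),  |v_rel|² = 218
v_rel×d = (7)·(-9) − (-13)·(-1) = -76
since m = R²·218 − (-76)²:  R² = (5776 + 8176) / 218 = 64
R = √64 = 8  ⇒  r_B = 8 − 6 = 2

rB=2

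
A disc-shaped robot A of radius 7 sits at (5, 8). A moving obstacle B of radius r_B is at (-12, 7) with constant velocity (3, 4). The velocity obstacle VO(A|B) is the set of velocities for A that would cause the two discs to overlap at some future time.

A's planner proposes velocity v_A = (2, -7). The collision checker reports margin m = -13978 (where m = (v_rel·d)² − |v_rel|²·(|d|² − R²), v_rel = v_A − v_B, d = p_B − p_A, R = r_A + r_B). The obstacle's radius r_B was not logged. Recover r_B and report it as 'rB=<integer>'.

m = -13978
d = (-17, -1);  v_rel = (-1, -11),  |v_rel|² = 122
v_rel×d = (-1)·(-1) − (-11)·(-17) = -186
since m = R²·122 − (-186)²:  R² = (34596 + -13978) / 122 = 169
R = √169 = 13  ⇒  r_B = 13 − 7 = 6

rB=6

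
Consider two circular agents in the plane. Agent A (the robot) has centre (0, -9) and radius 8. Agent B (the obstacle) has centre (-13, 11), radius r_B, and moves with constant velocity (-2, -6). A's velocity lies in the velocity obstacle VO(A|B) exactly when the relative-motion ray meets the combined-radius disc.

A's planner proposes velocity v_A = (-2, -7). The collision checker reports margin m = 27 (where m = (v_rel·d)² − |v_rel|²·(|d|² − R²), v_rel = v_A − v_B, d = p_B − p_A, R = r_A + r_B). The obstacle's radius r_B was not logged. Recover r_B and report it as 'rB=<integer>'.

m = 27
d = (-13, 20);  v_rel = (0, -1),  |v_rel|² = 1
v_rel×d = (0)·(20) − (-1)·(-13) = -13
since m = R²·1 − (-13)²:  R² = (169 + 27) / 1 = 196
R = √196 = 14  ⇒  r_B = 14 − 8 = 6

rB=6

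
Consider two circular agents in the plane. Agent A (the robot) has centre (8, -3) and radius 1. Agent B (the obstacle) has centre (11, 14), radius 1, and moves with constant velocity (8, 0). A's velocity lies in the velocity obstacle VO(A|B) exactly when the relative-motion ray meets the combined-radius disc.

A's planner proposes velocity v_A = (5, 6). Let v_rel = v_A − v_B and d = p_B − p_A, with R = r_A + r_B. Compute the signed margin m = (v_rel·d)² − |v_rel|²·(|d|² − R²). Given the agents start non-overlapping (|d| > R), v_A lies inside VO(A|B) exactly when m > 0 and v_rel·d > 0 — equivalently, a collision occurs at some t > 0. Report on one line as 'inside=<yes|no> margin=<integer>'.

d = (3, 17),  |d|² = 298;  R = 1+1 = 2,  c = 298−2² = 294
v_rel = (-3, 6),  |v_rel|² = 45;  v_rel·d = (-3)·(3) + (6)·(17) = 93
45·t² − 186·t + 294 = 0  ⇒  m = 93² − 45·294 = -4581
m = -4581 < 0,  v_rel·d = 93 > 0  ⇒  outside

inside=no margin=-4581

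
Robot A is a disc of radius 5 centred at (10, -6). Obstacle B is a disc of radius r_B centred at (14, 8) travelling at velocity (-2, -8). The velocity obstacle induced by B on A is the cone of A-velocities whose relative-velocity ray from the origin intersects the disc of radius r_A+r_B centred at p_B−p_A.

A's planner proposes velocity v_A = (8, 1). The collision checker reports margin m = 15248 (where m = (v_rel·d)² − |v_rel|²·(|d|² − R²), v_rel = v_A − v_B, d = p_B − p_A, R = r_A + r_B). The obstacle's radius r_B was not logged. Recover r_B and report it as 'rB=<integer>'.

m = 15248
d = (4, 14);  v_rel = (10, 9),  |v_rel|² = 181
v_rel×d = (10)·(14) − (9)·(4) = 104
since m = R²·181 − 104²:  R² = (10816 + 15248) / 181 = 144
R = √144 = 12  ⇒  r_B = 12 − 5 = 7

rB=7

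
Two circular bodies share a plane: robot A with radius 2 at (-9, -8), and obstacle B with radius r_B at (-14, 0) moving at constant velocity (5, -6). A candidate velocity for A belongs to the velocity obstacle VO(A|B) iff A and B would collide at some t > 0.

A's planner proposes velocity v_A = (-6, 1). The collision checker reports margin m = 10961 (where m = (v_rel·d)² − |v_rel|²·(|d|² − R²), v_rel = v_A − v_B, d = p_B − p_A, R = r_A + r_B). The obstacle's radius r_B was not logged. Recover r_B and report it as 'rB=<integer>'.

m = 10961
d = (-5, 8);  v_rel = (-11, 7),  |v_rel|² = 170
v_rel×d = (-11)·(8) − (7)·(-5) = -53
since m = R²·170 − (-53)²:  R² = (2809 + 10961) / 170 = 81
R = √81 = 9  ⇒  r_B = 9 − 2 = 7

rB=7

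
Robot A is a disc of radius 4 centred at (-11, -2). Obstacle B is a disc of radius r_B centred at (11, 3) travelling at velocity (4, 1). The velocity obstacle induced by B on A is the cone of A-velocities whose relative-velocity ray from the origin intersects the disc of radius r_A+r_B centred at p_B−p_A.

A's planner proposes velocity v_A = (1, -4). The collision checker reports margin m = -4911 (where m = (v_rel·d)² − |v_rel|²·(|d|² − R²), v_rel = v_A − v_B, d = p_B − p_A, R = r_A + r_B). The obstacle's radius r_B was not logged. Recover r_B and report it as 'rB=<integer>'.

m = -4911
d = (22, 5);  v_rel = (-3, -5),  |v_rel|² = 34
v_rel×d = (-3)·(5) − (-5)·(22) = 95
since m = R²·34 − 95²:  R² = (9025 + -4911) / 34 = 121
R = √121 = 11  ⇒  r_B = 11 − 4 = 7

rB=7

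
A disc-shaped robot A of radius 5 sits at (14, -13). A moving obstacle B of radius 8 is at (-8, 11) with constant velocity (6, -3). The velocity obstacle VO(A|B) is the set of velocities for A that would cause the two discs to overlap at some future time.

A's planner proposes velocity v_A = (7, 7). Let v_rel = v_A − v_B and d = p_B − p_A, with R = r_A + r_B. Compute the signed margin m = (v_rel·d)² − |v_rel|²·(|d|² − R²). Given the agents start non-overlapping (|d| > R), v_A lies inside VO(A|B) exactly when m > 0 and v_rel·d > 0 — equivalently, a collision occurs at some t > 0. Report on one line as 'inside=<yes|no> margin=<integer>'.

d = (-22, 24),  |d|² = 1060;  R = 5+8 = 13,  c = 1060−13² = 891
v_rel = (1, 10),  |v_rel|² = 101;  v_rel·d = (1)·(-22) + (10)·(24) = 218
101·t² − 436·t + 891 = 0  ⇒  m = 218² − 101·891 = -42467
m = -42467 < 0,  v_rel·d = 218 > 0  ⇒  outside

inside=no margin=-42467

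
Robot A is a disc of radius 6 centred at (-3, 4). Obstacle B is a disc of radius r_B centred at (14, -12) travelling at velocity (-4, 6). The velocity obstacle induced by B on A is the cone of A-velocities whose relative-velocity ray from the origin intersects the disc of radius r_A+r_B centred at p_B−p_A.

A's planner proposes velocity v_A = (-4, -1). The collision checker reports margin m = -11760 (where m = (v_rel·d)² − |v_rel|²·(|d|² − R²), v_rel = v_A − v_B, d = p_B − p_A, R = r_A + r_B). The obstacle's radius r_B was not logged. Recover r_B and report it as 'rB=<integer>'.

m = -11760
d = (17, -16);  v_rel = (0, -7),  |v_rel|² = 49
v_rel×d = (0)·(-16) − (-7)·(17) = 119
since m = R²·49 − 119²:  R² = (14161 + -11760) / 49 = 49
R = √49 = 7  ⇒  r_B = 7 − 6 = 1

rB=1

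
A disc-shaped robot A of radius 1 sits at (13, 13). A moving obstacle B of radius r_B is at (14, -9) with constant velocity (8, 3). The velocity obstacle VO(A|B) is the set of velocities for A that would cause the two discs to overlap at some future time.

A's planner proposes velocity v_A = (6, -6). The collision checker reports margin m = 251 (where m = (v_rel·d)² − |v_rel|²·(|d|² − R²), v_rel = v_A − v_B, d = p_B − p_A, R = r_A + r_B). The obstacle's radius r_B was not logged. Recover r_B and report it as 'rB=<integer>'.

m = 251
d = (1, -22);  v_rel = (-2, -9),  |v_rel|² = 85
v_rel×d = (-2)·(-22) − (-9)·(1) = 53
since m = R²·85 − 53²:  R² = (2809 + 251) / 85 = 36
R = √36 = 6  ⇒  r_B = 6 − 1 = 5

rB=5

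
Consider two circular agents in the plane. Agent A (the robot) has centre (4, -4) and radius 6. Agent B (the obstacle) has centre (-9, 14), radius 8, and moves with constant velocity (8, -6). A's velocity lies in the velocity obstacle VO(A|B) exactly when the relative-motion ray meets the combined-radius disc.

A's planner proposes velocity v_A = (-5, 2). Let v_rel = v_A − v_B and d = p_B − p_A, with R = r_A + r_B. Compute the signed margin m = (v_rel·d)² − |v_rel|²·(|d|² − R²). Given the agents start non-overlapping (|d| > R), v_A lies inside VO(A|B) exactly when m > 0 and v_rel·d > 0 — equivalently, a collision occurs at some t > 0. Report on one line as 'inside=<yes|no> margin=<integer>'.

d = (-13, 18),  |d|² = 493;  R = 6+8 = 14,  c = 493−14² = 297
v_rel = (-13, 8),  |v_rel|² = 233;  v_rel·d = (-13)·(-13) + (8)·(18) = 313
233·t² − 626·t + 297 = 0  ⇒  m = 313² − 233·297 = 28768
m = 28768 > 0,  v_rel·d = 313 > 0  ⇒  inside

inside=yes margin=28768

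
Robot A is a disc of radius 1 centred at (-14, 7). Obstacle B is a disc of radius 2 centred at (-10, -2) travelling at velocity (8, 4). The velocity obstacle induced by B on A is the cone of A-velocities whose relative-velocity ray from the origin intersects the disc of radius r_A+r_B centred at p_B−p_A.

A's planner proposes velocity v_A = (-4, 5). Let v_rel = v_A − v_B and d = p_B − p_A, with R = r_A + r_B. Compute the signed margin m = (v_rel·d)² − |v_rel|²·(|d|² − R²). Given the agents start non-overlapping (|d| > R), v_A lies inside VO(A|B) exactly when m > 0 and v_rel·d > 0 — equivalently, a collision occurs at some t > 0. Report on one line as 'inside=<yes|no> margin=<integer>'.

d = (4, -9),  |d|² = 97;  R = 1+2 = 3,  c = 97−3² = 88
v_rel = (-12, 1),  |v_rel|² = 145;  v_rel·d = (-12)·(4) + (1)·(-9) = -57
145·t² + 114·t + 88 = 0  ⇒  m = (-57)² − 145·88 = -9511
m = -9511 < 0,  v_rel·d = -57 < 0  ⇒  outside

inside=no margin=-9511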